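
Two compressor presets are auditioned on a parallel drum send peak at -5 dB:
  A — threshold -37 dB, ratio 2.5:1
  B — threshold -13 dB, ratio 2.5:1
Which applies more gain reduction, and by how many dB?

A: 32 dB over, compressed to 12.8 dB over, so 19.2 dB of GR.
B: 8 dB over, compressed to 3.2 dB over, so 4.8 dB of GR.
Difference: 14.4 dB in favour of A.

A, by 14.4 dB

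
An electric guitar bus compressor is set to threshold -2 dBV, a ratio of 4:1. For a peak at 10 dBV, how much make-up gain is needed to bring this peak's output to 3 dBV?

Without make-up, output = threshold + overshoot/4 = -2 + 3 = 1 dBV.
Gap to target: 2 dB.

2 dB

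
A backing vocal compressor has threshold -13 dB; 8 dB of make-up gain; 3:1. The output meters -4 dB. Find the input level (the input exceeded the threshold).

-10 dB

Before make-up, the level was -4 − 8 = -12 dB.
The compressed level sits -12 − (-13) = 1 dB over threshold.
Input overshoot = R × output overshoot = 3 dB → input = -13 + 3 = -10 dB.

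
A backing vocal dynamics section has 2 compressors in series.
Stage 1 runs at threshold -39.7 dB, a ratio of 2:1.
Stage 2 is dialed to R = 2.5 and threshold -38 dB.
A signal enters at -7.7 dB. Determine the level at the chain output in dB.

-32.28 dB

Stage 1: overshoot 32 dB → 32/2 = 16 dB → -23.7 dB.
Stage 2: 14.3 dB above -38 dB, reduced 2.5:1 to 5.72 dB above → -32.28 dB.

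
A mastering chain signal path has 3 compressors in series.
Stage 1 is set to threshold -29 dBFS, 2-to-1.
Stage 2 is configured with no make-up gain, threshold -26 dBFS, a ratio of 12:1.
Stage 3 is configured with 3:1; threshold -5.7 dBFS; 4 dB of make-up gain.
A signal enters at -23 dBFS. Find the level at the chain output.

-22 dBFS

Stage 1: -23 dBFS is 6 dB over -29 dBFS; at 2:1 that becomes 3 dB over, giving -26 dBFS.
Stage 2: below threshold (-26 ≤ -26); passes unchanged; output -26 dBFS.
Stage 3: -26 dBFS ≤ -5.7 dBFS, so stage 3 doesn't engage; make-up brings it to -22 dBFS.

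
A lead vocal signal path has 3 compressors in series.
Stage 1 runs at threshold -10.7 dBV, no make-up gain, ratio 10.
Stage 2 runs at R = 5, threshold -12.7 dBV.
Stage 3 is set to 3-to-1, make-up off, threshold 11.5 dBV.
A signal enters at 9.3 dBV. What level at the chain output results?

-11.9 dBV

Stage 1: overshoot 20 dB → 20/10 = 2 dB → -8.7 dBV.
Stage 2: 4 dB above -12.7 dBV, reduced 5:1 to 0.8 dB above → -11.9 dBV.
Stage 3: -11.9 dBV ≤ 11.5 dBV, so stage 3 doesn't engage; output -11.9 dBV.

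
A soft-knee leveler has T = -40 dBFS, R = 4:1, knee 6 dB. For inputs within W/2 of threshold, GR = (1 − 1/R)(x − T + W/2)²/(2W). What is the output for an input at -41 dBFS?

-41.25 dBFS

x − T + W/2 = -41 − (-40) + 3 = 2.
GR = (1 − 1/4) × 2² / 12 = 0.75 × 4 / 12 = 0.25 dB.
Output = -41 − 0.25 = -41.25 dBFS.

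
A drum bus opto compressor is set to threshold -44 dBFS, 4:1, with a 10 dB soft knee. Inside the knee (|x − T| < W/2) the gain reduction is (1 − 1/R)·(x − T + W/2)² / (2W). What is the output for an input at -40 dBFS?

x − T + W/2 = -40 − (-44) + 5 = 9.
GR = (1 − 1/4) × 9² / 20 = 0.75 × 81 / 20 = 3.0375 dB.
Output = -40 − 3.0375 = -43.0375 dBFS.

-43.0375 dBFS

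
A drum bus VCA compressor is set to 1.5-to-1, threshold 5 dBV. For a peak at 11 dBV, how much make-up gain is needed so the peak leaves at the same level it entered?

Overshoot 6 dB → 6/1.5 = 4 dB after compression, so the compressed level is 5 + 4 = 9 dBV.
Make-up = target − compressed = 11 − 9 = 2 dB.

2 dB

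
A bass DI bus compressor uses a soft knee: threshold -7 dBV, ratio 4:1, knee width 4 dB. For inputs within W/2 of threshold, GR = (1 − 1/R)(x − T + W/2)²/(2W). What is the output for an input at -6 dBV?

x − T + W/2 = -6 − (-7) + 2 = 3.
GR = (1 − 1/4) × 3² / 8 = 0.75 × 9 / 8 = 0.84375 dB.
Output = -6 − 0.84375 = -6.84375 dBV.

-6.84375 dBV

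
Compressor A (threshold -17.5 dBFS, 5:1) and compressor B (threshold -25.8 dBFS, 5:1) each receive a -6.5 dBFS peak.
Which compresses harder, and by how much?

A: 11 dB over, compressed to 2.2 dB over, so 8.8 dB of GR.
B: 19.3 dB over, compressed to 3.86 dB over, so 15.44 dB of GR.
B reduces 6.64 dB more.

B, by 6.64 dB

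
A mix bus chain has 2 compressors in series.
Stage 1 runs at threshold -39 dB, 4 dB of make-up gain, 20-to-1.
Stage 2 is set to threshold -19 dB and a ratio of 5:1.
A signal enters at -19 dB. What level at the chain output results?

-34 dB

Stage 1: -19 dB is 20 dB over -39 dB; at 20:1 that becomes 1 dB over, giving -38 dB; +4 dB make-up → -34 dB.
Stage 2: below threshold (-34 ≤ -19); passes unchanged; output -34 dB.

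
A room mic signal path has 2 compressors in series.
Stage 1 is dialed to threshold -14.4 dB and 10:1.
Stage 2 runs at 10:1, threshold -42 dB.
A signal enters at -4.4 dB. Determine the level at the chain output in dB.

Stage 1: -4.4 dB is 10 dB over -14.4 dB; at 10:1 that becomes 1 dB over, giving -13.4 dB.
Stage 2: 28.6 dB above -42 dB, reduced 10:1 to 2.86 dB above → -39.14 dB.

-39.14 dB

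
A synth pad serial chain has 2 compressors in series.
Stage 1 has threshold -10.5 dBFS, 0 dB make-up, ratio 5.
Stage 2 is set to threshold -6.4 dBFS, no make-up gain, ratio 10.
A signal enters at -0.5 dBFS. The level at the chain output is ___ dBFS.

Stage 1: 10 dB above -10.5 dBFS, reduced 5:1 to 2 dB above → -8.5 dBFS.
Stage 2: below threshold (-8.5 ≤ -6.4); passes unchanged; output -8.5 dBFS.

-8.5 dBFS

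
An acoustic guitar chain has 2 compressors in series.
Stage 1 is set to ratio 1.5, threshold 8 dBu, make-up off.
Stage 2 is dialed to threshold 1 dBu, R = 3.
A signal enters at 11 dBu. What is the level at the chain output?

Stage 1: 3 dB above 8 dBu, reduced 1.5:1 to 2 dB above → 10 dBu.
Stage 2: 10 dBu is 9 dB over 1 dBu; at 3:1 that becomes 3 dB over, giving 4 dBu.

4 dBu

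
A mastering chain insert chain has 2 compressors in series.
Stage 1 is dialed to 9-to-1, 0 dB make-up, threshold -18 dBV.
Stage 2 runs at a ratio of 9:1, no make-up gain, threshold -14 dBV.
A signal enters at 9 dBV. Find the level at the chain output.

-15 dBV

Stage 1: 9 dBV is 27 dB over -18 dBV; at 9:1 that becomes 3 dB over, giving -15 dBV.
Stage 2: -15 dBV ≤ -14 dBV, so stage 2 doesn't engage; output -15 dBV.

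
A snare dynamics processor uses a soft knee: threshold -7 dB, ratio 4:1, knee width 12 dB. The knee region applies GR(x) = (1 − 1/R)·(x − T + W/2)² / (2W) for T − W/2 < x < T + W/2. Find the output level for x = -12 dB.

-12.03125 dB

x − T + W/2 = -12 − (-7) + 6 = 1.
GR = (1 − 1/4) × 1² / 24 = 0.75 × 1 / 24 = 0.03125 dB.
Output = -12 − 0.03125 = -12.03125 dB.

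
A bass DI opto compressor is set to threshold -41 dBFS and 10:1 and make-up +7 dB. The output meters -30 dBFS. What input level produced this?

-1 dBFS

Stripping the +7 dB make-up gives -37 dBFS at the gain stage.
The compressed level sits -37 − (-41) = 4 dB over threshold.
Undo the ratio: input overshoot = 4 × 10 = 40 dB, giving input = -1 dBFS.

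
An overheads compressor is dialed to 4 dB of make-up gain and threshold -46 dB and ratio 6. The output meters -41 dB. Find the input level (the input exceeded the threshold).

Remove make-up: -41 − 4 = -45 dB.
Post-compression overshoot = -45 − (-46) = 1 dB.
Before 6:1 compression the overshoot was 1 × 6 = 6 dB, so input = -46 + 6 = -40 dB.

-40 dB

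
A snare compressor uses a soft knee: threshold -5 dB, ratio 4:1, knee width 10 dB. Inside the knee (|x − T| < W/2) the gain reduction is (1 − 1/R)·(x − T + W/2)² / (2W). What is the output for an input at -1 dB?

-4.0375 dB

x − T + W/2 = -1 − (-5) + 5 = 9.
GR = (1 − 1/4) × 9² / 20 = 0.75 × 81 / 20 = 3.0375 dB.
Output = -1 − 3.0375 = -4.0375 dB.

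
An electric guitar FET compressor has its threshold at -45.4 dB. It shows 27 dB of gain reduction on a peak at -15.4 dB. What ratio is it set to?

10:1

Input overshoot = -15.4 − (-45.4) = 30 dB.
Output overshoot = 30 − 27 = 3 dB.
Ratio = input overshoot / output overshoot = 30 / 3 = 10.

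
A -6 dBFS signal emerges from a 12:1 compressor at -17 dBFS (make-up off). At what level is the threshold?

Let T be the threshold. Output overshoot = (input overshoot)/R, so -17 − T = (-6 − T)/12.
12·(-17 − T) = -6 − T → 11·T = -204 − (-6) = -198.
T = -198/11 = -18 dBFS.

-18 dBFS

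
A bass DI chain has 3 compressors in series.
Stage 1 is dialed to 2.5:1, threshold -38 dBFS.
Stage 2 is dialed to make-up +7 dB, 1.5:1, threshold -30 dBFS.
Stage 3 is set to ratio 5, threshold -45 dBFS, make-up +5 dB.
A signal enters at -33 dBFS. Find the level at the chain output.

Stage 1: overshoot 5 dB → 5/2.5 = 2 dB → -36 dBFS.
Stage 2: -36 dBFS ≤ -30 dBFS, so stage 2 doesn't engage; make-up brings it to -29 dBFS.
Stage 3: -29 dBFS is 16 dB over -45 dBFS; at 5:1 that becomes 3.2 dB over, giving -41.8 dBFS; +5 dB make-up → -36.8 dBFS.

-36.8 dBFS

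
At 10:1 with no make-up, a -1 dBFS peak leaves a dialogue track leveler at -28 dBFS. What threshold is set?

Let T be the threshold. Output overshoot = (input overshoot)/R, so -28 − T = (-1 − T)/10.
10·(-28 − T) = -1 − T → 9·T = -280 − (-1) = -279.
T = -279/9 = -31 dBFS.

-31 dBFS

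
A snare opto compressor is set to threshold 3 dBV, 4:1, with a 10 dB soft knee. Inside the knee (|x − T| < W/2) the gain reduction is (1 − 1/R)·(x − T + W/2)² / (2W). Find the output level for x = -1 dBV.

x − T + W/2 = -1 − 3 + 5 = 1.
GR = (1 − 1/4) × 1² / 20 = 0.75 × 1 / 20 = 0.0375 dB.
Output = -1 − 0.0375 = -1.0375 dBV.

-1.0375 dBV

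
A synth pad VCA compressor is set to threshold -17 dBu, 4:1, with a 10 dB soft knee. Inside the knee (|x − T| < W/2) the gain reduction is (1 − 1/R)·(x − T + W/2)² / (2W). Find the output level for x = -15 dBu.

-16.8375 dBu

x − T + W/2 = -15 − (-17) + 5 = 7.
GR = (1 − 1/4) × 7² / 20 = 0.75 × 49 / 20 = 1.8375 dB.
Output = -15 − 1.8375 = -16.8375 dBu.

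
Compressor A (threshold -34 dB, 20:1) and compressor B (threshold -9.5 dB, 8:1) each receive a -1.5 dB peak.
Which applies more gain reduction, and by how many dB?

A: overshoot 32.5 dB → output overshoot 1.625 dB → GR 30.875 dB.
B: overshoot 8 dB → output overshoot 1 dB → GR 7 dB.
A applies 23.875 dB more gain reduction.

A, by 23.875 dB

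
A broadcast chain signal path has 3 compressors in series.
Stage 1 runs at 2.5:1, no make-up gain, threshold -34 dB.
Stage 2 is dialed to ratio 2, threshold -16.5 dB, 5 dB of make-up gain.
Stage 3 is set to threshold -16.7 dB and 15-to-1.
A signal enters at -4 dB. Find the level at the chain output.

-17 dB

Stage 1: -4 dB is 30 dB over -34 dB; at 2.5:1 that becomes 12 dB over, giving -22 dB.
Stage 2: -22 dB is at or below the -16.5 dB threshold — no compression; make-up brings it to -17 dB.
Stage 3: -17 dB is at or below the -16.7 dB threshold — no compression; output -17 dB.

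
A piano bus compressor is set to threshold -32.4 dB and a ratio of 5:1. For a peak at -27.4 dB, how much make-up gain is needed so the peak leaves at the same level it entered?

4 dB

Without make-up, output = threshold + overshoot/5 = -32.4 + 1 = -31.4 dB.
Gap to target: 4 dB.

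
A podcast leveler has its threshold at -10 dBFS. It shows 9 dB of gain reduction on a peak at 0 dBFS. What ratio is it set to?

Input overshoot = 0 − (-10) = 10 dB.
Output overshoot = 10 − 9 = 1 dB.
Ratio = input overshoot / output overshoot = 10 / 1 = 10.

10:1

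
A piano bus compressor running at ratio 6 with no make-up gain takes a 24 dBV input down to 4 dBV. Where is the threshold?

Gain reduction = 24 − 4 = 20 dB; output overshoot = GR / (R − 1) = 20 / 5 = 4 dB.
Threshold = output − output overshoot = 4 − 4 = 0 dBV.

0 dBV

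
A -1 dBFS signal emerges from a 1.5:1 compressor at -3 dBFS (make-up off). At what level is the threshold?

Input is 6 dB above T (since output overshoot × R = input overshoot: (-3 − T)·1.5 = -1 − T gives T = -7 dBFS).
Check: -7 + (-1 − (-7))/1.5 = -7 + 4 = -3 dBFS. ✓

-7 dBFS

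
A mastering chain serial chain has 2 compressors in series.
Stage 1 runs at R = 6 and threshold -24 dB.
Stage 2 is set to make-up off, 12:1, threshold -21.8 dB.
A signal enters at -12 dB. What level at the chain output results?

Stage 1: -12 dB is 12 dB over -24 dB; at 6:1 that becomes 2 dB over, giving -22 dB.
Stage 2: -22 dB is at or below the -21.8 dB threshold — no compression; output -22 dB.

-22 dB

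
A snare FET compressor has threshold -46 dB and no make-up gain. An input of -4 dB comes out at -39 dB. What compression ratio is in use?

6:1

Input overshoot = -4 − (-46) = 42 dB; output overshoot = -39 − (-46) = 7 dB.
Ratio = 42 / 7 = 6.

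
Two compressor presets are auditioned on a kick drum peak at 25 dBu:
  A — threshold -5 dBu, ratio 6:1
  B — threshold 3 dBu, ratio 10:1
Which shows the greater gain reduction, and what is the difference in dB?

A, by 5.2 dB

A: GR = 30 − 30/6 = 25 dB.
B: GR = 22 − 22/10 = 19.8 dB.
A applies 5.2 dB more gain reduction.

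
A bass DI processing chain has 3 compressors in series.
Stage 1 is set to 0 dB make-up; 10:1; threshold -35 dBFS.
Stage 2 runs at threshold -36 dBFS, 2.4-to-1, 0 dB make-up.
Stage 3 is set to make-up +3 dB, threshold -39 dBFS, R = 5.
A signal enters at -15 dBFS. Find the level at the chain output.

Stage 1: overshoot 20 dB → 20/10 = 2 dB → -33 dBFS.
Stage 2: -33 dBFS is 3 dB over -36 dBFS; at 2.4:1 that becomes 1.25 dB over, giving -34.75 dBFS.
Stage 3: 4.25 dB above -39 dBFS, reduced 5:1 to 0.85 dB above → -38.15 dBFS; +3 dB make-up → -35.15 dBFS.

-35.15 dBFS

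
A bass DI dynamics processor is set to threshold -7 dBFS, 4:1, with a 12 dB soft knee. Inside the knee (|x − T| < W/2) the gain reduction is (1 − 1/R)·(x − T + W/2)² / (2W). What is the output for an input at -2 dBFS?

-5.78125 dBFS

x − T + W/2 = -2 − (-7) + 6 = 11.
GR = (1 − 1/4) × 11² / 24 = 0.75 × 121 / 24 = 3.78125 dB.
Output = -2 − 3.78125 = -5.78125 dBFS.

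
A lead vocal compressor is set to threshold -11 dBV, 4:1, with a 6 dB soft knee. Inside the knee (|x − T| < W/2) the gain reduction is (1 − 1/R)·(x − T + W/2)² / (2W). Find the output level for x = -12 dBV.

x − T + W/2 = -12 − (-11) + 3 = 2.
GR = (1 − 1/4) × 2² / 12 = 0.75 × 4 / 12 = 0.25 dB.
Output = -12 − 0.25 = -12.25 dBV.

-12.25 dBV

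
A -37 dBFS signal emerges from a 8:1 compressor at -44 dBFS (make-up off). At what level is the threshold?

-45 dBFS

Gain reduction = -37 − (-44) = 7 dB; output overshoot = GR / (R − 1) = 7 / 7 = 1 dB.
Threshold = output − output overshoot = -44 − 1 = -45 dBFS.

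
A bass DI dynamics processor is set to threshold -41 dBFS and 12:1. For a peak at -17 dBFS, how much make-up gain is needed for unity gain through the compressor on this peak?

Overshoot 24 dB → 24/12 = 2 dB after compression, so the compressed level is -41 + 2 = -39 dBFS.
Make-up = target − compressed = -17 − (-39) = 22 dB.

22 dB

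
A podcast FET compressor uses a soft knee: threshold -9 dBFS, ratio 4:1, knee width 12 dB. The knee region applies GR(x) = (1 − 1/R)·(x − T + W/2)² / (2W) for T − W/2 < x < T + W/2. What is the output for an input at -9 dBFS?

x − T + W/2 = -9 − (-9) + 6 = 6.
GR = (1 − 1/4) × 6² / 24 = 0.75 × 36 / 24 = 1.125 dB.
Output = -9 − 1.125 = -10.125 dBFS.

-10.125 dBFS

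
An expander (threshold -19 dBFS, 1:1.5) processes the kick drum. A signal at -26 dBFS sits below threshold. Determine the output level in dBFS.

Below threshold, a 1:1.5 expander applies gain = (1.5−1)×(T − x) of attenuation.
(1.5−1) × 7 = 3.5 dB, so output = -26 − 3.5 = -29.5 dBFS.

-29.5 dBFS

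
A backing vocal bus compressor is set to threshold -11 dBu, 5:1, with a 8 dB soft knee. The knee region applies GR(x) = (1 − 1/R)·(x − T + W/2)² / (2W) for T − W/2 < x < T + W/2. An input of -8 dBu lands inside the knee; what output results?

-10.45 dBu

x − T + W/2 = -8 − (-11) + 4 = 7.
GR = (1 − 1/5) × 7² / 16 = 0.8 × 49 / 16 = 2.45 dB.
Output = -8 − 2.45 = -10.45 dBu.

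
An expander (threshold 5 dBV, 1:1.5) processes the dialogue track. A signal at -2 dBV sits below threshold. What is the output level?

-5.5 dBV

The input is 7 dB below the 5 dBV threshold.
A 1:1.5 expander multiplies undershoot by 1.5: 7 × 1.5 = 10.5 dB below threshold.
Output = 5 − 10.5 = -5.5 dBV.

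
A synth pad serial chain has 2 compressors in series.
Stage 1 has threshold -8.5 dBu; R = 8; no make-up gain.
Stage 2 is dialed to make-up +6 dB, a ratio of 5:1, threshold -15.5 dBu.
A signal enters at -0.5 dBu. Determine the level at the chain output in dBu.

-7.9 dBu

Stage 1: overshoot 8 dB → 8/8 = 1 dB → -7.5 dBu.
Stage 2: -7.5 dBu is 8 dB over -15.5 dBu; at 5:1 that becomes 1.6 dB over, giving -13.9 dBu; +6 dB make-up → -7.9 dBu.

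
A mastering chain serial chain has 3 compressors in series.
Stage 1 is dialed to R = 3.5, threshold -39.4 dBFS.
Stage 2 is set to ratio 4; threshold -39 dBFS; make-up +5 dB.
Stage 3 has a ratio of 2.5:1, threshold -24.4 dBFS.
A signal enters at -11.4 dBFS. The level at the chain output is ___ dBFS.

Stage 1: -11.4 dBFS is 28 dB over -39.4 dBFS; at 3.5:1 that becomes 8 dB over, giving -31.4 dBFS.
Stage 2: overshoot 7.6 dB → 7.6/4 = 1.9 dB → -37.1 dBFS; +5 dB make-up → -32.1 dBFS.
Stage 3: -32.1 dBFS ≤ -24.4 dBFS, so stage 3 doesn't engage; output -32.1 dBFS.

-32.1 dBFS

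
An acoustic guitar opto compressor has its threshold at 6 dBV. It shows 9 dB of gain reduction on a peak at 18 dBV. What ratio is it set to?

Input overshoot = 18 − 6 = 12 dB.
Output overshoot = 12 − 9 = 3 dB.
Ratio = input overshoot / output overshoot = 12 / 3 = 4.

4:1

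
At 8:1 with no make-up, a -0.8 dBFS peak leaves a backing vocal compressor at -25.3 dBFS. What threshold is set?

-28.8 dBFS

Input is 28 dB above T (since output overshoot × R = input overshoot: (-25.3 − T)·8 = -0.8 − T gives T = -28.8 dBFS).
Check: -28.8 + (-0.8 − (-28.8))/8 = -28.8 + 3.5 = -25.3 dBFS. ✓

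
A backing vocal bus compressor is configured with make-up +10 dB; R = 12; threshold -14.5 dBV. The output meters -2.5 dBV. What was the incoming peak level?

Remove make-up: -2.5 − 10 = -12.5 dBV.
Post-compression overshoot = -12.5 − (-14.5) = 2 dB.
Input overshoot = R × output overshoot = 24 dB → input = -14.5 + 24 = 9.5 dBV.

9.5 dBV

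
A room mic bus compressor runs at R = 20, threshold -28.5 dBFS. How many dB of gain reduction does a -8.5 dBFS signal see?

The signal is 20 dB above threshold.
A 20:1 ratio leaves 1 dB of that excess.
GR = overshoot in − overshoot out = 20 − 1 = 19 dB.

19 dB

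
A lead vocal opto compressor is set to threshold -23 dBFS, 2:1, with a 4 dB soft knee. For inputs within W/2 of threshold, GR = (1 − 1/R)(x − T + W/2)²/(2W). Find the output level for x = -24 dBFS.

x − T + W/2 = -24 − (-23) + 2 = 1.
GR = (1 − 1/2) × 1² / 8 = 0.5 × 1 / 8 = 0.0625 dB.
Output = -24 − 0.0625 = -24.0625 dBFS.

-24.0625 dBFS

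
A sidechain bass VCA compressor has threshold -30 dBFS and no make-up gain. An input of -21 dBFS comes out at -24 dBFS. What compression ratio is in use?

1.5:1

Input overshoot = -21 − (-30) = 9 dB; output overshoot = -24 − (-30) = 6 dB.
Ratio = 9 / 6 = 1.5.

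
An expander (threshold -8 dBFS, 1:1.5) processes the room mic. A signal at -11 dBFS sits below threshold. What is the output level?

-12.5 dBFS

Undershoot = (-8) − (-11) = 3 dB.
At 1:1.5, that expands to 4.5 dB under threshold.
Output = -8 − 4.5 = -12.5 dBFS.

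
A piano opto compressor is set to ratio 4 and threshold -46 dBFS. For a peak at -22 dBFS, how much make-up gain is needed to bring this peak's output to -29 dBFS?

Without make-up, output = threshold + overshoot/4 = -46 + 6 = -40 dBFS.
Gap to target: 11 dB.

11 dB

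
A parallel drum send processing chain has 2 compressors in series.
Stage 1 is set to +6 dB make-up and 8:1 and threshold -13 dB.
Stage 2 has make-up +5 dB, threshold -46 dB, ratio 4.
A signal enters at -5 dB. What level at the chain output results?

Stage 1: -5 dB is 8 dB over -13 dB; at 8:1 that becomes 1 dB over, giving -12 dB; +6 dB make-up → -6 dB.
Stage 2: overshoot 40 dB → 40/4 = 10 dB → -36 dB; +5 dB make-up → -31 dB.

-31 dB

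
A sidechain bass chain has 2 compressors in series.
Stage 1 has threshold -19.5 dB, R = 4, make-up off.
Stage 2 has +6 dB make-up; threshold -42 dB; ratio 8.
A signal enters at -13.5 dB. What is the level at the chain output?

Stage 1: 6 dB above -19.5 dB, reduced 4:1 to 1.5 dB above → -18 dB.
Stage 2: overshoot 24 dB → 24/8 = 3 dB → -39 dB; +6 dB make-up → -33 dB.

-33 dB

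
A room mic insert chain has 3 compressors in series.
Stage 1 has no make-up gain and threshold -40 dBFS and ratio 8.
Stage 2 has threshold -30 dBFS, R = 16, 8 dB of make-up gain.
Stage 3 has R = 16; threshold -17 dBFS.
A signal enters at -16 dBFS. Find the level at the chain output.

-29 dBFS

Stage 1: overshoot 24 dB → 24/8 = 3 dB → -37 dBFS.
Stage 2: -37 dBFS ≤ -30 dBFS, so stage 2 doesn't engage; make-up brings it to -29 dBFS.
Stage 3: -29 dBFS ≤ -17 dBFS, so stage 3 doesn't engage; output -29 dBFS.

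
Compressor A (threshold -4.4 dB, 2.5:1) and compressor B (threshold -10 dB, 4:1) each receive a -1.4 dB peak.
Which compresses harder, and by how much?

B, by 4.65 dB

A: GR = 3 − 3/2.5 = 1.8 dB.
B: GR = 8.6 − 8.6/4 = 6.45 dB.
B applies 4.65 dB more gain reduction.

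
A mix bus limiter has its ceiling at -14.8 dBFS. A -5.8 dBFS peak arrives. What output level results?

-14.8 dBFS

At ∞:1, everything above -14.8 dBFS is held at the ceiling.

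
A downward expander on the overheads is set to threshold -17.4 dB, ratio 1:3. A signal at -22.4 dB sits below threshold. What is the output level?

-32.4 dB

Undershoot = (-17.4) − (-22.4) = 5 dB.
At 1:3, that expands to 15 dB under threshold.
Output = -17.4 − 15 = -32.4 dB.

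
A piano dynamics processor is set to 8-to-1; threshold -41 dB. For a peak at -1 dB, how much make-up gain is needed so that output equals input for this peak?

35 dB

The peak compresses to -41 + 40/8 = -36 dB.
To reach -1 dB requires -1 − (-36) = 35 dB of make-up.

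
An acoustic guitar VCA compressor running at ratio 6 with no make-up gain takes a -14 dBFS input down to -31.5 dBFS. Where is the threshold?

-35 dBFS

Gain reduction = -14 − (-31.5) = 17.5 dB; output overshoot = GR / (R − 1) = 17.5 / 5 = 3.5 dB.
Threshold = output − output overshoot = -31.5 − 3.5 = -35 dBFS.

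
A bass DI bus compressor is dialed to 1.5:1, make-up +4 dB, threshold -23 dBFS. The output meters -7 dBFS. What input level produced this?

Remove make-up: -7 − 4 = -11 dBFS.
Post-compression overshoot = -11 − (-23) = 12 dB.
Before 1.5:1 compression the overshoot was 12 × 1.5 = 18 dB, so input = -23 + 18 = -5 dBFS.

-5 dBFS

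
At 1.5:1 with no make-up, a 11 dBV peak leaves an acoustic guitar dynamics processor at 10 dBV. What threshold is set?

8 dBV

Input is 3 dB above T (since output overshoot × R = input overshoot: (10 − T)·1.5 = 11 − T gives T = 8 dBV).
Check: 8 + (11 − 8)/1.5 = 8 + 2 = 10 dBV. ✓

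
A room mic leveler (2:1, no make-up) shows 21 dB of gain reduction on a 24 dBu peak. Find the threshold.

-18 dBu

Let T be the threshold. Output overshoot = (input overshoot)/R, so 3 − T = (24 − T)/2.
2·(3 − T) = 24 − T → 1·T = 6 − 24 = -18.
T = -18/1 = -18 dBu.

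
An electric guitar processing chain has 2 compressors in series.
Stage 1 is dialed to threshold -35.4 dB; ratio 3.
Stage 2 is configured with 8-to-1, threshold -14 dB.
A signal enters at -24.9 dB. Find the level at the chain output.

Stage 1: -24.9 dB is 10.5 dB over -35.4 dB; at 3:1 that becomes 3.5 dB over, giving -31.9 dB.
Stage 2: -31.9 dB ≤ -14 dB, so stage 2 doesn't engage; output -31.9 dB.

-31.9 dB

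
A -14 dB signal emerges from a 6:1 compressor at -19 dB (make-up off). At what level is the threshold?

-20 dB

Input is 6 dB above T (since output overshoot × R = input overshoot: (-19 − T)·6 = -14 − T gives T = -20 dB).
Check: -20 + (-14 − (-20))/6 = -20 + 1 = -19 dB. ✓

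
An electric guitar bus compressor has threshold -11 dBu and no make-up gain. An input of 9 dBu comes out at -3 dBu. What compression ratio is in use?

2.5:1

Input overshoot = 9 − (-11) = 20 dB; output overshoot = -3 − (-11) = 8 dB.
Ratio = 20 / 8 = 2.5.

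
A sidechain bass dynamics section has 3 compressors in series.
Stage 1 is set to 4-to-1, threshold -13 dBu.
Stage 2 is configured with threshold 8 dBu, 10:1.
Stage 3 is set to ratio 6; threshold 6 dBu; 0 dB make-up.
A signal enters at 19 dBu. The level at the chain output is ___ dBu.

Stage 1: 19 dBu is 32 dB over -13 dBu; at 4:1 that becomes 8 dB over, giving -5 dBu.
Stage 2: -5 dBu ≤ 8 dBu, so stage 2 doesn't engage; output -5 dBu.
Stage 3: -5 dBu ≤ 6 dBu, so stage 3 doesn't engage; output -5 dBu.

-5 dBu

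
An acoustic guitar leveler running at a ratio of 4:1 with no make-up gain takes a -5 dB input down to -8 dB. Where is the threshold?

-9 dB

Input is 4 dB above T (since output overshoot × R = input overshoot: (-8 − T)·4 = -5 − T gives T = -9 dB).
Check: -9 + (-5 − (-9))/4 = -9 + 1 = -8 dB. ✓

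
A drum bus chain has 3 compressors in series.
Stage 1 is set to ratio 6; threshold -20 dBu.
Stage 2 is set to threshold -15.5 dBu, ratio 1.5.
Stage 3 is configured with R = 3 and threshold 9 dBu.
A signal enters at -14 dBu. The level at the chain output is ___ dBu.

-19 dBu

Stage 1: 6 dB above -20 dBu, reduced 6:1 to 1 dB above → -19 dBu.
Stage 2: -19 dBu is at or below the -15.5 dBu threshold — no compression; output -19 dBu.
Stage 3: -19 dBu ≤ 9 dBu, so stage 3 doesn't engage; output -19 dBu.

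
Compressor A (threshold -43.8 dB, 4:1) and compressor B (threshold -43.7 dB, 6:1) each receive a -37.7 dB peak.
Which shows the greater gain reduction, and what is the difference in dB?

B, by 0.425 dB

A: overshoot 6.1 dB → output overshoot 1.525 dB → GR 4.575 dB.
B: overshoot 6 dB → output overshoot 1 dB → GR 5 dB.
B applies 0.425 dB more gain reduction.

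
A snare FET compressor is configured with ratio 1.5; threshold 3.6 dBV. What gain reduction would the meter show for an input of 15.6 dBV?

4 dB

15.6 dBV exceeds the threshold by 12 dB.
A 1.5:1 ratio leaves 8 dB of that excess.
Gain reduction = 12 − 8 = 4 dB.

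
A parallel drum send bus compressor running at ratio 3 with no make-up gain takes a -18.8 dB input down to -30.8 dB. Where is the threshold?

Gain reduction = -18.8 − (-30.8) = 12 dB; output overshoot = GR / (R − 1) = 12 / 2 = 6 dB.
Threshold = output − output overshoot = -30.8 − 6 = -36.8 dB.

-36.8 dB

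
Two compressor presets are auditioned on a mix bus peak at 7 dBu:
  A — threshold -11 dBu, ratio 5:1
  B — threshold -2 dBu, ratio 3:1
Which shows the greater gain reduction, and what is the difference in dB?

A: overshoot 18 dB → output overshoot 3.6 dB → GR 14.4 dB.
B: overshoot 9 dB → output overshoot 3 dB → GR 6 dB.
Difference: 8.4 dB in favour of A.

A, by 8.4 dB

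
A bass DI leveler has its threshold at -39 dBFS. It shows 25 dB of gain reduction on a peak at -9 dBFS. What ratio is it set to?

6:1

Input overshoot = -9 − (-39) = 30 dB.
Output overshoot = 30 − 25 = 5 dB.
Ratio = input overshoot / output overshoot = 30 / 5 = 6.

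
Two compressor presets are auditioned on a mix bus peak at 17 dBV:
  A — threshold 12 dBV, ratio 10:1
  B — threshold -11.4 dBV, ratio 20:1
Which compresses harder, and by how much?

B, by 22.48 dB

A: GR = 5 − 5/10 = 4.5 dB.
B: GR = 28.4 − 28.4/20 = 26.98 dB.
B reduces 22.48 dB more.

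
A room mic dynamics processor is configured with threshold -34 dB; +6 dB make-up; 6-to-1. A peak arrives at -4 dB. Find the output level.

-4 dB sits 30 dB over threshold.
The 30 dB excess becomes 5 dB after 6:1 reduction.
That puts the output at -29 dB; make-up adds 6 dB, giving -23 dB.

-23 dB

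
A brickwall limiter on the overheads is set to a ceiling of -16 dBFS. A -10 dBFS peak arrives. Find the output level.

The limiter clamps the peak to its -16 dBFS ceiling.

-16 dBFS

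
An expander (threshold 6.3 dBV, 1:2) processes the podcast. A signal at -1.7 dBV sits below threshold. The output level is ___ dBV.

Undershoot = 6.3 − (-1.7) = 8 dB.
At 1:2, that expands to 16 dB under threshold.
Output = 6.3 − 16 = -9.7 dBV.

-9.7 dBV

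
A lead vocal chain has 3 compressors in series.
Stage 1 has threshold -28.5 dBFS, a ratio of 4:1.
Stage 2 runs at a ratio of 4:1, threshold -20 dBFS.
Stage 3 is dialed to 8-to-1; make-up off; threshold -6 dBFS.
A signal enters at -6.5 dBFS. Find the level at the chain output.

Stage 1: -6.5 dBFS is 22 dB over -28.5 dBFS; at 4:1 that becomes 5.5 dB over, giving -23 dBFS.
Stage 2: below threshold (-23 ≤ -20); passes unchanged; output -23 dBFS.
Stage 3: below threshold (-23 ≤ -6); passes unchanged; output -23 dBFS.

-23 dBFS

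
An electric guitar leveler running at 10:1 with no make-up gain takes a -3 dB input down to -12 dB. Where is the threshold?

-13 dB

Let T be the threshold. Output overshoot = (input overshoot)/R, so -12 − T = (-3 − T)/10.
10·(-12 − T) = -3 − T → 9·T = -120 − (-3) = -117.
T = -117/9 = -13 dB.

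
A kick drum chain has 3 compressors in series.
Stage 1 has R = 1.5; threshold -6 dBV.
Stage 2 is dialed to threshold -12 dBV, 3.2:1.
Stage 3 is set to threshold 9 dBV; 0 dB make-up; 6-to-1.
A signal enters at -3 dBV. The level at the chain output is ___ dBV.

Stage 1: 3 dB above -6 dBV, reduced 1.5:1 to 2 dB above → -4 dBV.
Stage 2: -4 dBV is 8 dB over -12 dBV; at 3.2:1 that becomes 2.5 dB over, giving -9.5 dBV.
Stage 3: -9.5 dBV ≤ 9 dBV, so stage 3 doesn't engage; output -9.5 dBV.

-9.5 dBV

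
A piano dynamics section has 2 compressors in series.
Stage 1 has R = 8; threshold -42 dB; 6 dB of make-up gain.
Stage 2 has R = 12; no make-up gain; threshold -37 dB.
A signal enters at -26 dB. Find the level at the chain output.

Stage 1: 16 dB above -42 dB, reduced 8:1 to 2 dB above → -40 dB; +6 dB make-up → -34 dB.
Stage 2: 3 dB above -37 dB, reduced 12:1 to 0.25 dB above → -36.75 dB.

-36.75 dB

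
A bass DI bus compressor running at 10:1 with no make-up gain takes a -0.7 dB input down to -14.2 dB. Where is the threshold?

Gain reduction = -0.7 − (-14.2) = 13.5 dB; output overshoot = GR / (R − 1) = 13.5 / 9 = 1.5 dB.
Threshold = output − output overshoot = -14.2 − 1.5 = -15.7 dB.

-15.7 dB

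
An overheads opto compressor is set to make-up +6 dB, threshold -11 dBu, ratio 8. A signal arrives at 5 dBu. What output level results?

-3 dBu

Overshoot: 5 − (-11) = 16 dB.
8:1 compression reduces that to 16/8 = 2 dB over.
So the level is -11 + 2 = -9 dBu; make-up adds 6 dB, giving -3 dBu.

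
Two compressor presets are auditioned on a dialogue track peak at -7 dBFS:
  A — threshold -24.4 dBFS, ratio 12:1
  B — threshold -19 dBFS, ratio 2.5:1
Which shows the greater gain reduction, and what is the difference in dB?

A: overshoot 17.4 dB → output overshoot 1.45 dB → GR 15.95 dB.
B: overshoot 12 dB → output overshoot 4.8 dB → GR 7.2 dB.
A reduces 8.75 dB more.

A, by 8.75 dB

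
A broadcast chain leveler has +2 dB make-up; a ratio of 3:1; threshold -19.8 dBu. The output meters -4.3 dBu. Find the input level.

20.7 dBu

Remove make-up: -4.3 − 2 = -6.3 dBu.
The compressed level sits -6.3 − (-19.8) = 13.5 dB over threshold.
Undo the ratio: input overshoot = 13.5 × 3 = 40.5 dB, giving input = 20.7 dBu.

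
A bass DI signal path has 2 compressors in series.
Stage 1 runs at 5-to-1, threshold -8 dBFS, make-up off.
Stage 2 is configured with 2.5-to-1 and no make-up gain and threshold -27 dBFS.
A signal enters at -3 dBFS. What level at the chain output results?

-19 dBFS

Stage 1: overshoot 5 dB → 5/5 = 1 dB → -7 dBFS.
Stage 2: -7 dBFS is 20 dB over -27 dBFS; at 2.5:1 that becomes 8 dB over, giving -19 dBFS.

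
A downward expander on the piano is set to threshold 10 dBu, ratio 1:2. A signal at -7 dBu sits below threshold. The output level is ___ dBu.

-24 dBu

Below threshold, a 1:2 expander applies gain = (2−1)×(T − x) of attenuation.
(2−1) × 17 = 17 dB, so output = -7 − 17 = -24 dBu.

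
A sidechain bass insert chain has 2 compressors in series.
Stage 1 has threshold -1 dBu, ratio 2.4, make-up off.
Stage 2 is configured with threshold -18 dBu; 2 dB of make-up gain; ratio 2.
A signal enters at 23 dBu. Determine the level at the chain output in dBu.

-2.5 dBu

Stage 1: 24 dB above -1 dBu, reduced 2.4:1 to 10 dB above → 9 dBu.
Stage 2: overshoot 27 dB → 27/2 = 13.5 dB → -4.5 dBu; +2 dB make-up → -2.5 dBu.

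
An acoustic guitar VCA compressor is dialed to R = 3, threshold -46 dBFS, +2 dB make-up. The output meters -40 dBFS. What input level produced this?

Stripping the +2 dB make-up gives -42 dBFS at the gain stage.
The compressed level sits -42 − (-46) = 4 dB over threshold.
Input overshoot = R × output overshoot = 12 dB → input = -46 + 12 = -34 dBFS.

-34 dBFS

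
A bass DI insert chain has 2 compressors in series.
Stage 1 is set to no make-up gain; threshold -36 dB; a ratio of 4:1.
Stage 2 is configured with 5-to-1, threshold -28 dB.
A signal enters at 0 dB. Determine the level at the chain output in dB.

Stage 1: overshoot 36 dB → 36/4 = 9 dB → -27 dB.
Stage 2: overshoot 1 dB → 1/5 = 0.2 dB → -27.8 dB.

-27.8 dB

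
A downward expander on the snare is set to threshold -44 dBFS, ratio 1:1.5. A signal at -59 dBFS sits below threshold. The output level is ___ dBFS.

The input is 15 dB below the -44 dBFS threshold.
A 1:1.5 expander multiplies undershoot by 1.5: 15 × 1.5 = 22.5 dB below threshold.
Output = -44 − 22.5 = -66.5 dBFS.

-66.5 dBFS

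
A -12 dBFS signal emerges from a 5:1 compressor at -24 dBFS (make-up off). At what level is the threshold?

Input is 15 dB above T (since output overshoot × R = input overshoot: (-24 − T)·5 = -12 − T gives T = -27 dBFS).
Check: -27 + (-12 − (-27))/5 = -27 + 3 = -24 dBFS. ✓

-27 dBFS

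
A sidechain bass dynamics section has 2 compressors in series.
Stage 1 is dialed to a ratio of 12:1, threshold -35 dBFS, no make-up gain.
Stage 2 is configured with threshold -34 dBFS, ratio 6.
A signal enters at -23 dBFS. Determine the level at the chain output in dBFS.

-34 dBFS

Stage 1: overshoot 12 dB → 12/12 = 1 dB → -34 dBFS.
Stage 2: below threshold (-34 ≤ -34); passes unchanged; output -34 dBFS.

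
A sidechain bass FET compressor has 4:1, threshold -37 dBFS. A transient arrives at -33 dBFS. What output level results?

-33 dBFS sits 4 dB over threshold.
At 4:1 the overshoot is divided by 4, leaving 1 dB above threshold.
Output = -37 + 1 = -36 dBFS.

-36 dBFS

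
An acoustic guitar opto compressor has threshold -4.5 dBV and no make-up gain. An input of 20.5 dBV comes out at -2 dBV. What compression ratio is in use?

Input overshoot = 20.5 − (-4.5) = 25 dB; output overshoot = -2 − (-4.5) = 2.5 dB.
Ratio = 25 / 2.5 = 10.

10:1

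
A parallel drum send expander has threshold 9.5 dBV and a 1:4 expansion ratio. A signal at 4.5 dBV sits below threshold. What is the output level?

Below threshold, a 1:4 expander applies gain = (4−1)×(T − x) of attenuation.
(4−1) × 5 = 15 dB, so output = 4.5 − 15 = -10.5 dBV.

-10.5 dBV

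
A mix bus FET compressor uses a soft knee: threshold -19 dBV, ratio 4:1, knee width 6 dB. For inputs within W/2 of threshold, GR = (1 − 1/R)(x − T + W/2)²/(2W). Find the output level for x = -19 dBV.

-19.5625 dBV

x − T + W/2 = -19 − (-19) + 3 = 3.
GR = (1 − 1/4) × 3² / 12 = 0.75 × 9 / 12 = 0.5625 dB.
Output = -19 − 0.5625 = -19.5625 dBV.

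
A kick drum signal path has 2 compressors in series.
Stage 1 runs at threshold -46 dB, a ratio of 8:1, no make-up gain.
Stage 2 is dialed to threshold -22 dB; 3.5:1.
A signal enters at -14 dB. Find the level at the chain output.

-42 dB

Stage 1: -14 dB is 32 dB over -46 dB; at 8:1 that becomes 4 dB over, giving -42 dB.
Stage 2: below threshold (-42 ≤ -22); passes unchanged; output -42 dB.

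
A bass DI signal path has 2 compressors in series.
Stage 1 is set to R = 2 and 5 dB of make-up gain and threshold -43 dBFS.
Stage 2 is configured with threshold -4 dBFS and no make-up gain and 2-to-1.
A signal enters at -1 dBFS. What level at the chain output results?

-17 dBFS

Stage 1: overshoot 42 dB → 42/2 = 21 dB → -22 dBFS; +5 dB make-up → -17 dBFS.
Stage 2: below threshold (-17 ≤ -4); passes unchanged; output -17 dBFS.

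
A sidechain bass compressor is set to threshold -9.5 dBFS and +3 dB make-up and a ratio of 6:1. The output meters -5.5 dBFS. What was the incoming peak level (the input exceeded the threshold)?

Remove make-up: -5.5 − 3 = -8.5 dBFS.
That's 1 dB above the -9.5 dBFS threshold.
Before 6:1 compression the overshoot was 1 × 6 = 6 dB, so input = -9.5 + 6 = -3.5 dBFS.

-3.5 dBFS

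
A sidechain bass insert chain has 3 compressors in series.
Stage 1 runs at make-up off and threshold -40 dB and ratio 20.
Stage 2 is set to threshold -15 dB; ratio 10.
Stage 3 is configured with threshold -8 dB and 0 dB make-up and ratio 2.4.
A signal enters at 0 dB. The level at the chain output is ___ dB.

-38 dB

Stage 1: 40 dB above -40 dB, reduced 20:1 to 2 dB above → -38 dB.
Stage 2: -38 dB is at or below the -15 dB threshold — no compression; output -38 dB.
Stage 3: -38 dB is at or below the -8 dB threshold — no compression; output -38 dB.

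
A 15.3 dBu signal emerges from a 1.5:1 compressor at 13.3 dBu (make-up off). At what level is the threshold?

9.3 dBu

Let T be the threshold. Output overshoot = (input overshoot)/R, so 13.3 − T = (15.3 − T)/1.5.
1.5·(13.3 − T) = 15.3 − T → 0.5·T = 19.95 − 15.3 = 4.65.
T = 4.65/0.5 = 9.3 dBu.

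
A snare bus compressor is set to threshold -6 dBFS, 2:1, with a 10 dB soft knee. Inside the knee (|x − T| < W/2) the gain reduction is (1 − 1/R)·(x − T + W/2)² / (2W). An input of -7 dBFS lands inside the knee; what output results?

-7.4 dBFS

x − T + W/2 = -7 − (-6) + 5 = 4.
GR = (1 − 1/2) × 4² / 20 = 0.5 × 16 / 20 = 0.4 dB.
Output = -7 − 0.4 = -7.4 dBFS.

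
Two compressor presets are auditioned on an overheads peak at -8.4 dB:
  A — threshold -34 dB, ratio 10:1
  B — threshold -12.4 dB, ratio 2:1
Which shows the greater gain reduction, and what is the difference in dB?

A: GR = 25.6 − 25.6/10 = 23.04 dB.
B: GR = 4 − 4/2 = 2 dB.
A reduces 21.04 dB more.

A, by 21.04 dB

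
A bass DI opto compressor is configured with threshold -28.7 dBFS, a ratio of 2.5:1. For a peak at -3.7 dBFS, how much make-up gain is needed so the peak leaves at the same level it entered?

Without make-up, output = threshold + overshoot/2.5 = -28.7 + 10 = -18.7 dBFS.
Gap to target: 15 dB.

15 dB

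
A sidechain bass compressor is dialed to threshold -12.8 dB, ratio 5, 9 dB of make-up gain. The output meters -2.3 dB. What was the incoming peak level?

-5.3 dB

Before make-up, the level was -2.3 − 9 = -11.3 dB.
The compressed level sits -11.3 − (-12.8) = 1.5 dB over threshold.
Undo the ratio: input overshoot = 1.5 × 5 = 7.5 dB, giving input = -5.3 dB.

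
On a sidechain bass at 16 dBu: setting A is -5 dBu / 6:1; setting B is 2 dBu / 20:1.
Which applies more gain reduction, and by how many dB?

A: 21 dB over, compressed to 3.5 dB over, so 17.5 dB of GR.
B: 14 dB over, compressed to 0.7 dB over, so 13.3 dB of GR.
A applies 4.2 dB more gain reduction.

A, by 4.2 dB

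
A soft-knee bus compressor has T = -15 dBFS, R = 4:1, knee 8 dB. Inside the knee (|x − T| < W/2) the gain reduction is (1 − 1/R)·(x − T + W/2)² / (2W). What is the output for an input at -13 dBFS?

-14.6875 dBFS

x − T + W/2 = -13 − (-15) + 4 = 6.
GR = (1 − 1/4) × 6² / 16 = 0.75 × 36 / 16 = 1.6875 dB.
Output = -13 − 1.6875 = -14.6875 dBFS.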